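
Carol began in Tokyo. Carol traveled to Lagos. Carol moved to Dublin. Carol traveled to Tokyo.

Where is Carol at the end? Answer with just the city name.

Tracking Carol's location:
Start: Carol is in Tokyo.
After move 1: Tokyo -> Lagos. Carol is in Lagos.
After move 2: Lagos -> Dublin. Carol is in Dublin.
After move 3: Dublin -> Tokyo. Carol is in Tokyo.

Answer: Tokyo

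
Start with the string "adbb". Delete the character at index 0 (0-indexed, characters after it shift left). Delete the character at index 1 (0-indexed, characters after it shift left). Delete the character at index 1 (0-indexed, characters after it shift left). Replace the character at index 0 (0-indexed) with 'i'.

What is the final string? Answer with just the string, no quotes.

Applying each edit step by step:
Start: "adbb"
Op 1 (delete idx 0 = 'a'): "adbb" -> "dbb"
Op 2 (delete idx 1 = 'b'): "dbb" -> "db"
Op 3 (delete idx 1 = 'b'): "db" -> "d"
Op 4 (replace idx 0: 'd' -> 'i'): "d" -> "i"

Answer: i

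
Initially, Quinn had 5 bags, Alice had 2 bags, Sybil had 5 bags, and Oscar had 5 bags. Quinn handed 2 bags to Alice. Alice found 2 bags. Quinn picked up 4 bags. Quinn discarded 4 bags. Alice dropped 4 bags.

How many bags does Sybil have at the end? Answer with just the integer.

Tracking counts step by step:
Start: Quinn=5, Alice=2, Sybil=5, Oscar=5
Event 1 (Quinn -> Alice, 2): Quinn: 5 -> 3, Alice: 2 -> 4. State: Quinn=3, Alice=4, Sybil=5, Oscar=5
Event 2 (Alice +2): Alice: 4 -> 6. State: Quinn=3, Alice=6, Sybil=5, Oscar=5
Event 3 (Quinn +4): Quinn: 3 -> 7. State: Quinn=7, Alice=6, Sybil=5, Oscar=5
Event 4 (Quinn -4): Quinn: 7 -> 3. State: Quinn=3, Alice=6, Sybil=5, Oscar=5
Event 5 (Alice -4): Alice: 6 -> 2. State: Quinn=3, Alice=2, Sybil=5, Oscar=5

Sybil's final count: 5

Answer: 5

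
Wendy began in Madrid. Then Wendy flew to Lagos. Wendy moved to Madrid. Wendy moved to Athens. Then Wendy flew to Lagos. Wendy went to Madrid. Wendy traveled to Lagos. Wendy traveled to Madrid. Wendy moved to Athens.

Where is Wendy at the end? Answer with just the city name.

Answer: Athens

Derivation:
Tracking Wendy's location:
Start: Wendy is in Madrid.
After move 1: Madrid -> Lagos. Wendy is in Lagos.
After move 2: Lagos -> Madrid. Wendy is in Madrid.
After move 3: Madrid -> Athens. Wendy is in Athens.
After move 4: Athens -> Lagos. Wendy is in Lagos.
After move 5: Lagos -> Madrid. Wendy is in Madrid.
After move 6: Madrid -> Lagos. Wendy is in Lagos.
After move 7: Lagos -> Madrid. Wendy is in Madrid.
After move 8: Madrid -> Athens. Wendy is in Athens.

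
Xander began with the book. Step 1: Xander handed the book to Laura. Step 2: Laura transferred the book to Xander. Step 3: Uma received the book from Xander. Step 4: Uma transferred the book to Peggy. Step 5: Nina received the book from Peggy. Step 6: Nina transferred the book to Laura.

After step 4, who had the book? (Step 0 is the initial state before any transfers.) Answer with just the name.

Tracking the book holder through step 4:
After step 0 (start): Xander
After step 1: Laura
After step 2: Xander
After step 3: Uma
After step 4: Peggy

At step 4, the holder is Peggy.

Answer: Peggy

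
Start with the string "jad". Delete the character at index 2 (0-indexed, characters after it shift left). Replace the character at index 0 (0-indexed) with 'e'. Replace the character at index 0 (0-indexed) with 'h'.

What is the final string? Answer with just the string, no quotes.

Applying each edit step by step:
Start: "jad"
Op 1 (delete idx 2 = 'd'): "jad" -> "ja"
Op 2 (replace idx 0: 'j' -> 'e'): "ja" -> "ea"
Op 3 (replace idx 0: 'e' -> 'h'): "ea" -> "ha"

Answer: ha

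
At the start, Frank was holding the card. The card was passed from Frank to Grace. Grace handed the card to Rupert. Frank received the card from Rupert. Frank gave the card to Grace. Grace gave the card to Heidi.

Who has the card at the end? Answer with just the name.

Tracking the card through each event:
Start: Frank has the card.
After event 1: Grace has the card.
After event 2: Rupert has the card.
After event 3: Frank has the card.
After event 4: Grace has the card.
After event 5: Heidi has the card.

Answer: Heidi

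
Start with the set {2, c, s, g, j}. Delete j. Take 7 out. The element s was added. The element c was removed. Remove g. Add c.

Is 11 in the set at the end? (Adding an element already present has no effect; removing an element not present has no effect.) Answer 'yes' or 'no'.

Tracking the set through each operation:
Start: {2, c, g, j, s}
Event 1 (remove j): removed. Set: {2, c, g, s}
Event 2 (remove 7): not present, no change. Set: {2, c, g, s}
Event 3 (add s): already present, no change. Set: {2, c, g, s}
Event 4 (remove c): removed. Set: {2, g, s}
Event 5 (remove g): removed. Set: {2, s}
Event 6 (add c): added. Set: {2, c, s}

Final set: {2, c, s} (size 3)
11 is NOT in the final set.

Answer: no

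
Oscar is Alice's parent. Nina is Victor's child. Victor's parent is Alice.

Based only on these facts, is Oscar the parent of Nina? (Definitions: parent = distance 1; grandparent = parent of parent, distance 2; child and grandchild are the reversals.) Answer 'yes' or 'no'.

Reconstructing the parent chain from the given facts:
  Oscar -> Alice -> Victor -> Nina
(each arrow means 'parent of the next')
Positions in the chain (0 = top):
  position of Oscar: 0
  position of Alice: 1
  position of Victor: 2
  position of Nina: 3

Oscar is at position 0, Nina is at position 3; signed distance (j - i) = 3.
'parent' requires j - i = 1. Actual distance is 3, so the relation does NOT hold.

Answer: no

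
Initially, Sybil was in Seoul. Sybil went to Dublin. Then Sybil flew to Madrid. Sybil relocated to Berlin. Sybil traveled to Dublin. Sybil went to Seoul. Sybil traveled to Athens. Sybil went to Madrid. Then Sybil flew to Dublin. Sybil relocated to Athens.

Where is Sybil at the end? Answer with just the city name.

Tracking Sybil's location:
Start: Sybil is in Seoul.
After move 1: Seoul -> Dublin. Sybil is in Dublin.
After move 2: Dublin -> Madrid. Sybil is in Madrid.
After move 3: Madrid -> Berlin. Sybil is in Berlin.
After move 4: Berlin -> Dublin. Sybil is in Dublin.
After move 5: Dublin -> Seoul. Sybil is in Seoul.
After move 6: Seoul -> Athens. Sybil is in Athens.
After move 7: Athens -> Madrid. Sybil is in Madrid.
After move 8: Madrid -> Dublin. Sybil is in Dublin.
After move 9: Dublin -> Athens. Sybil is in Athens.

Answer: Athens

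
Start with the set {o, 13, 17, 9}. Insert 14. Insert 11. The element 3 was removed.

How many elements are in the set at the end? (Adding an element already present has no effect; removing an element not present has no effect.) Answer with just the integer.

Answer: 6

Derivation:
Tracking the set through each operation:
Start: {13, 17, 9, o}
Event 1 (add 14): added. Set: {13, 14, 17, 9, o}
Event 2 (add 11): added. Set: {11, 13, 14, 17, 9, o}
Event 3 (remove 3): not present, no change. Set: {11, 13, 14, 17, 9, o}

Final set: {11, 13, 14, 17, 9, o} (size 6)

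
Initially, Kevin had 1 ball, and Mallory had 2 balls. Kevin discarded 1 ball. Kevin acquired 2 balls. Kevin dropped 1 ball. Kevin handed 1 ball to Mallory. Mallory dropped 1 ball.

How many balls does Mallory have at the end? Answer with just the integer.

Answer: 2

Derivation:
Tracking counts step by step:
Start: Kevin=1, Mallory=2
Event 1 (Kevin -1): Kevin: 1 -> 0. State: Kevin=0, Mallory=2
Event 2 (Kevin +2): Kevin: 0 -> 2. State: Kevin=2, Mallory=2
Event 3 (Kevin -1): Kevin: 2 -> 1. State: Kevin=1, Mallory=2
Event 4 (Kevin -> Mallory, 1): Kevin: 1 -> 0, Mallory: 2 -> 3. State: Kevin=0, Mallory=3
Event 5 (Mallory -1): Mallory: 3 -> 2. State: Kevin=0, Mallory=2

Mallory's final count: 2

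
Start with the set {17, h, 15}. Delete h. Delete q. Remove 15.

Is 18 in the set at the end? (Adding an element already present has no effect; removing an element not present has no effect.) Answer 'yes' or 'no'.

Tracking the set through each operation:
Start: {15, 17, h}
Event 1 (remove h): removed. Set: {15, 17}
Event 2 (remove q): not present, no change. Set: {15, 17}
Event 3 (remove 15): removed. Set: {17}

Final set: {17} (size 1)
18 is NOT in the final set.

Answer: no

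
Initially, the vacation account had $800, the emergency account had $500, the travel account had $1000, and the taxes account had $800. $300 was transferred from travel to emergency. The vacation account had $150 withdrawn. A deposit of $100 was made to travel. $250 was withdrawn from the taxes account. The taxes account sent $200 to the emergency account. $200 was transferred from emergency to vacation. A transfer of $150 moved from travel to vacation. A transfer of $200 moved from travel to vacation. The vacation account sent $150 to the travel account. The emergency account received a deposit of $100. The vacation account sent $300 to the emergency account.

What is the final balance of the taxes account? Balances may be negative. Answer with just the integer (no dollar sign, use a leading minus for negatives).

Tracking account balances step by step:
Start: vacation=800, emergency=500, travel=1000, taxes=800
Event 1 (transfer 300 travel -> emergency): travel: 1000 - 300 = 700, emergency: 500 + 300 = 800. Balances: vacation=800, emergency=800, travel=700, taxes=800
Event 2 (withdraw 150 from vacation): vacation: 800 - 150 = 650. Balances: vacation=650, emergency=800, travel=700, taxes=800
Event 3 (deposit 100 to travel): travel: 700 + 100 = 800. Balances: vacation=650, emergency=800, travel=800, taxes=800
Event 4 (withdraw 250 from taxes): taxes: 800 - 250 = 550. Balances: vacation=650, emergency=800, travel=800, taxes=550
Event 5 (transfer 200 taxes -> emergency): taxes: 550 - 200 = 350, emergency: 800 + 200 = 1000. Balances: vacation=650, emergency=1000, travel=800, taxes=350
Event 6 (transfer 200 emergency -> vacation): emergency: 1000 - 200 = 800, vacation: 650 + 200 = 850. Balances: vacation=850, emergency=800, travel=800, taxes=350
Event 7 (transfer 150 travel -> vacation): travel: 800 - 150 = 650, vacation: 850 + 150 = 1000. Balances: vacation=1000, emergency=800, travel=650, taxes=350
Event 8 (transfer 200 travel -> vacation): travel: 650 - 200 = 450, vacation: 1000 + 200 = 1200. Balances: vacation=1200, emergency=800, travel=450, taxes=350
Event 9 (transfer 150 vacation -> travel): vacation: 1200 - 150 = 1050, travel: 450 + 150 = 600. Balances: vacation=1050, emergency=800, travel=600, taxes=350
Event 10 (deposit 100 to emergency): emergency: 800 + 100 = 900. Balances: vacation=1050, emergency=900, travel=600, taxes=350
Event 11 (transfer 300 vacation -> emergency): vacation: 1050 - 300 = 750, emergency: 900 + 300 = 1200. Balances: vacation=750, emergency=1200, travel=600, taxes=350

Final balance of taxes: 350

Answer: 350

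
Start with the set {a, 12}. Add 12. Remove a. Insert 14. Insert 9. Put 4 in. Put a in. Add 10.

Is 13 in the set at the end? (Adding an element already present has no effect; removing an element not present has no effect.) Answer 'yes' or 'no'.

Answer: no

Derivation:
Tracking the set through each operation:
Start: {12, a}
Event 1 (add 12): already present, no change. Set: {12, a}
Event 2 (remove a): removed. Set: {12}
Event 3 (add 14): added. Set: {12, 14}
Event 4 (add 9): added. Set: {12, 14, 9}
Event 5 (add 4): added. Set: {12, 14, 4, 9}
Event 6 (add a): added. Set: {12, 14, 4, 9, a}
Event 7 (add 10): added. Set: {10, 12, 14, 4, 9, a}

Final set: {10, 12, 14, 4, 9, a} (size 6)
13 is NOT in the final set.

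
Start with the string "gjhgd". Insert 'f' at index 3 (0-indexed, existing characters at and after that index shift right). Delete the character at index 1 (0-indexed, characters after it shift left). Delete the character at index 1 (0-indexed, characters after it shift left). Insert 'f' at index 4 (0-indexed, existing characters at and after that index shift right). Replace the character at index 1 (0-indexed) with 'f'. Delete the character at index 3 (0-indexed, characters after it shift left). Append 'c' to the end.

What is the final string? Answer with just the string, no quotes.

Answer: gfgfc

Derivation:
Applying each edit step by step:
Start: "gjhgd"
Op 1 (insert 'f' at idx 3): "gjhgd" -> "gjhfgd"
Op 2 (delete idx 1 = 'j'): "gjhfgd" -> "ghfgd"
Op 3 (delete idx 1 = 'h'): "ghfgd" -> "gfgd"
Op 4 (insert 'f' at idx 4): "gfgd" -> "gfgdf"
Op 5 (replace idx 1: 'f' -> 'f'): "gfgdf" -> "gfgdf"
Op 6 (delete idx 3 = 'd'): "gfgdf" -> "gfgf"
Op 7 (append 'c'): "gfgf" -> "gfgfc"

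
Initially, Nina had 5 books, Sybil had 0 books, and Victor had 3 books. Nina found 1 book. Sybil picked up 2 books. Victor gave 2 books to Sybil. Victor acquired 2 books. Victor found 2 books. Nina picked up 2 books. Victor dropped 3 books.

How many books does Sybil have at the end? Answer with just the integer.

Tracking counts step by step:
Start: Nina=5, Sybil=0, Victor=3
Event 1 (Nina +1): Nina: 5 -> 6. State: Nina=6, Sybil=0, Victor=3
Event 2 (Sybil +2): Sybil: 0 -> 2. State: Nina=6, Sybil=2, Victor=3
Event 3 (Victor -> Sybil, 2): Victor: 3 -> 1, Sybil: 2 -> 4. State: Nina=6, Sybil=4, Victor=1
Event 4 (Victor +2): Victor: 1 -> 3. State: Nina=6, Sybil=4, Victor=3
Event 5 (Victor +2): Victor: 3 -> 5. State: Nina=6, Sybil=4, Victor=5
Event 6 (Nina +2): Nina: 6 -> 8. State: Nina=8, Sybil=4, Victor=5
Event 7 (Victor -3): Victor: 5 -> 2. State: Nina=8, Sybil=4, Victor=2

Sybil's final count: 4

Answer: 4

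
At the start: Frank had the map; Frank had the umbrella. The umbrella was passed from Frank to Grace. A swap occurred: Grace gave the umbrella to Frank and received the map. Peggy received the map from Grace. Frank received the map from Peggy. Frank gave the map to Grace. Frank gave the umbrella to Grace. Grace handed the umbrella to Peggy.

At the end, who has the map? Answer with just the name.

Tracking all object holders:
Start: map:Frank, umbrella:Frank
Event 1 (give umbrella: Frank -> Grace). State: map:Frank, umbrella:Grace
Event 2 (swap umbrella<->map: now umbrella:Frank, map:Grace). State: map:Grace, umbrella:Frank
Event 3 (give map: Grace -> Peggy). State: map:Peggy, umbrella:Frank
Event 4 (give map: Peggy -> Frank). State: map:Frank, umbrella:Frank
Event 5 (give map: Frank -> Grace). State: map:Grace, umbrella:Frank
Event 6 (give umbrella: Frank -> Grace). State: map:Grace, umbrella:Grace
Event 7 (give umbrella: Grace -> Peggy). State: map:Grace, umbrella:Peggy

Final state: map:Grace, umbrella:Peggy
The map is held by Grace.

Answer: Grace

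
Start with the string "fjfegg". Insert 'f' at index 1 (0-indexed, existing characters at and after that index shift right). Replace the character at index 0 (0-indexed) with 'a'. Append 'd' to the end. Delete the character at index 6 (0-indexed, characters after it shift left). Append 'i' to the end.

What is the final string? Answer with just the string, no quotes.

Answer: afjfegdi

Derivation:
Applying each edit step by step:
Start: "fjfegg"
Op 1 (insert 'f' at idx 1): "fjfegg" -> "ffjfegg"
Op 2 (replace idx 0: 'f' -> 'a'): "ffjfegg" -> "afjfegg"
Op 3 (append 'd'): "afjfegg" -> "afjfeggd"
Op 4 (delete idx 6 = 'g'): "afjfeggd" -> "afjfegd"
Op 5 (append 'i'): "afjfegd" -> "afjfegdi"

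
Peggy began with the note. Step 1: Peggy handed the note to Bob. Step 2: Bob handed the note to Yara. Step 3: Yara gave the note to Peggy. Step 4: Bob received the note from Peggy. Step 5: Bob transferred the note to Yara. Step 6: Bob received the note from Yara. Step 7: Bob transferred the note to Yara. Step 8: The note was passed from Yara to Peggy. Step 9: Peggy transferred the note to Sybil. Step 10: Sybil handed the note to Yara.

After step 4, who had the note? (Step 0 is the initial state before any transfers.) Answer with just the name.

Answer: Bob

Derivation:
Tracking the note holder through step 4:
After step 0 (start): Peggy
After step 1: Bob
After step 2: Yara
After step 3: Peggy
After step 4: Bob

At step 4, the holder is Bob.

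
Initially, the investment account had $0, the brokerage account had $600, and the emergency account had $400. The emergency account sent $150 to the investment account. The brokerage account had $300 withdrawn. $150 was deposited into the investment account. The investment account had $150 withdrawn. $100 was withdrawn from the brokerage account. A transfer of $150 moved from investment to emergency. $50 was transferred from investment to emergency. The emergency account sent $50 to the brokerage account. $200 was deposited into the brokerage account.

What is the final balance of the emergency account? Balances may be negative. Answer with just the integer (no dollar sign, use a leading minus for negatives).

Tracking account balances step by step:
Start: investment=0, brokerage=600, emergency=400
Event 1 (transfer 150 emergency -> investment): emergency: 400 - 150 = 250, investment: 0 + 150 = 150. Balances: investment=150, brokerage=600, emergency=250
Event 2 (withdraw 300 from brokerage): brokerage: 600 - 300 = 300. Balances: investment=150, brokerage=300, emergency=250
Event 3 (deposit 150 to investment): investment: 150 + 150 = 300. Balances: investment=300, brokerage=300, emergency=250
Event 4 (withdraw 150 from investment): investment: 300 - 150 = 150. Balances: investment=150, brokerage=300, emergency=250
Event 5 (withdraw 100 from brokerage): brokerage: 300 - 100 = 200. Balances: investment=150, brokerage=200, emergency=250
Event 6 (transfer 150 investment -> emergency): investment: 150 - 150 = 0, emergency: 250 + 150 = 400. Balances: investment=0, brokerage=200, emergency=400
Event 7 (transfer 50 investment -> emergency): investment: 0 - 50 = -50, emergency: 400 + 50 = 450. Balances: investment=-50, brokerage=200, emergency=450
Event 8 (transfer 50 emergency -> brokerage): emergency: 450 - 50 = 400, brokerage: 200 + 50 = 250. Balances: investment=-50, brokerage=250, emergency=400
Event 9 (deposit 200 to brokerage): brokerage: 250 + 200 = 450. Balances: investment=-50, brokerage=450, emergency=400

Final balance of emergency: 400

Answer: 400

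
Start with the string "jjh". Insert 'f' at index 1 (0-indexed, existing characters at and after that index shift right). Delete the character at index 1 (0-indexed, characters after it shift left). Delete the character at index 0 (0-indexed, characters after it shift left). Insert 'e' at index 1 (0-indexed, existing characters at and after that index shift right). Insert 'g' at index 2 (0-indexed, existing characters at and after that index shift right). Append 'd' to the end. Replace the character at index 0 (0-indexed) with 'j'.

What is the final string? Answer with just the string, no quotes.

Applying each edit step by step:
Start: "jjh"
Op 1 (insert 'f' at idx 1): "jjh" -> "jfjh"
Op 2 (delete idx 1 = 'f'): "jfjh" -> "jjh"
Op 3 (delete idx 0 = 'j'): "jjh" -> "jh"
Op 4 (insert 'e' at idx 1): "jh" -> "jeh"
Op 5 (insert 'g' at idx 2): "jeh" -> "jegh"
Op 6 (append 'd'): "jegh" -> "jeghd"
Op 7 (replace idx 0: 'j' -> 'j'): "jeghd" -> "jeghd"

Answer: jeghd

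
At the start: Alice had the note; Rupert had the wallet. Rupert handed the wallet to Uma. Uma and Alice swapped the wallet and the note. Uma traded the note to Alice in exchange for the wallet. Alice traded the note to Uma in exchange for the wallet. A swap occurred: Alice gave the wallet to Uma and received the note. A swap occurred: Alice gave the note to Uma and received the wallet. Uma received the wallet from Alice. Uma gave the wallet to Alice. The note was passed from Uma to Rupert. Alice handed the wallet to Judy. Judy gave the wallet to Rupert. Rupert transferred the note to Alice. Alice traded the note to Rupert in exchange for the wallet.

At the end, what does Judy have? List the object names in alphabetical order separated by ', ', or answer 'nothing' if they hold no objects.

Answer: nothing

Derivation:
Tracking all object holders:
Start: note:Alice, wallet:Rupert
Event 1 (give wallet: Rupert -> Uma). State: note:Alice, wallet:Uma
Event 2 (swap wallet<->note: now wallet:Alice, note:Uma). State: note:Uma, wallet:Alice
Event 3 (swap note<->wallet: now note:Alice, wallet:Uma). State: note:Alice, wallet:Uma
Event 4 (swap note<->wallet: now note:Uma, wallet:Alice). State: note:Uma, wallet:Alice
Event 5 (swap wallet<->note: now wallet:Uma, note:Alice). State: note:Alice, wallet:Uma
Event 6 (swap note<->wallet: now note:Uma, wallet:Alice). State: note:Uma, wallet:Alice
Event 7 (give wallet: Alice -> Uma). State: note:Uma, wallet:Uma
Event 8 (give wallet: Uma -> Alice). State: note:Uma, wallet:Alice
Event 9 (give note: Uma -> Rupert). State: note:Rupert, wallet:Alice
Event 10 (give wallet: Alice -> Judy). State: note:Rupert, wallet:Judy
Event 11 (give wallet: Judy -> Rupert). State: note:Rupert, wallet:Rupert
Event 12 (give note: Rupert -> Alice). State: note:Alice, wallet:Rupert
Event 13 (swap note<->wallet: now note:Rupert, wallet:Alice). State: note:Rupert, wallet:Alice

Final state: note:Rupert, wallet:Alice
Judy holds: (nothing).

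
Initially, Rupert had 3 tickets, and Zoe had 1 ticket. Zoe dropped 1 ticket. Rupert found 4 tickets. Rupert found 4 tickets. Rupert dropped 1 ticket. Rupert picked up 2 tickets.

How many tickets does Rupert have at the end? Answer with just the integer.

Tracking counts step by step:
Start: Rupert=3, Zoe=1
Event 1 (Zoe -1): Zoe: 1 -> 0. State: Rupert=3, Zoe=0
Event 2 (Rupert +4): Rupert: 3 -> 7. State: Rupert=7, Zoe=0
Event 3 (Rupert +4): Rupert: 7 -> 11. State: Rupert=11, Zoe=0
Event 4 (Rupert -1): Rupert: 11 -> 10. State: Rupert=10, Zoe=0
Event 5 (Rupert +2): Rupert: 10 -> 12. State: Rupert=12, Zoe=0

Rupert's final count: 12

Answer: 12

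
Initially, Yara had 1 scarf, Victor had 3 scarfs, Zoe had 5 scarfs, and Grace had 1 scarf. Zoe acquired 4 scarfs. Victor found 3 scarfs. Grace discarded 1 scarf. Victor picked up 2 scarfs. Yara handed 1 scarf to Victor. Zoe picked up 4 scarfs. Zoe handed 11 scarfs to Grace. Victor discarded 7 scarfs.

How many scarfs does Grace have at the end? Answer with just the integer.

Tracking counts step by step:
Start: Yara=1, Victor=3, Zoe=5, Grace=1
Event 1 (Zoe +4): Zoe: 5 -> 9. State: Yara=1, Victor=3, Zoe=9, Grace=1
Event 2 (Victor +3): Victor: 3 -> 6. State: Yara=1, Victor=6, Zoe=9, Grace=1
Event 3 (Grace -1): Grace: 1 -> 0. State: Yara=1, Victor=6, Zoe=9, Grace=0
Event 4 (Victor +2): Victor: 6 -> 8. State: Yara=1, Victor=8, Zoe=9, Grace=0
Event 5 (Yara -> Victor, 1): Yara: 1 -> 0, Victor: 8 -> 9. State: Yara=0, Victor=9, Zoe=9, Grace=0
Event 6 (Zoe +4): Zoe: 9 -> 13. State: Yara=0, Victor=9, Zoe=13, Grace=0
Event 7 (Zoe -> Grace, 11): Zoe: 13 -> 2, Grace: 0 -> 11. State: Yara=0, Victor=9, Zoe=2, Grace=11
Event 8 (Victor -7): Victor: 9 -> 2. State: Yara=0, Victor=2, Zoe=2, Grace=11

Grace's final count: 11

Answer: 11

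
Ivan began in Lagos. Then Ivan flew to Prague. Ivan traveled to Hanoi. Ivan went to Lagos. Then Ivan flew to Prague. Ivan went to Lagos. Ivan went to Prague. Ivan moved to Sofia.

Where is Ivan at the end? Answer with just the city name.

Answer: Sofia

Derivation:
Tracking Ivan's location:
Start: Ivan is in Lagos.
After move 1: Lagos -> Prague. Ivan is in Prague.
After move 2: Prague -> Hanoi. Ivan is in Hanoi.
After move 3: Hanoi -> Lagos. Ivan is in Lagos.
After move 4: Lagos -> Prague. Ivan is in Prague.
After move 5: Prague -> Lagos. Ivan is in Lagos.
After move 6: Lagos -> Prague. Ivan is in Prague.
After move 7: Prague -> Sofia. Ivan is in Sofia.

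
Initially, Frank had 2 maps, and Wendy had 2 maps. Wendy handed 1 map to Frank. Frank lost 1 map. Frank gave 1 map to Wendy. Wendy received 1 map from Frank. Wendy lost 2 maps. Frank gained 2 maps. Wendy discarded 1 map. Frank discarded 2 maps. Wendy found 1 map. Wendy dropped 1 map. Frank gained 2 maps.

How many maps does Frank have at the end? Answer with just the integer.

Tracking counts step by step:
Start: Frank=2, Wendy=2
Event 1 (Wendy -> Frank, 1): Wendy: 2 -> 1, Frank: 2 -> 3. State: Frank=3, Wendy=1
Event 2 (Frank -1): Frank: 3 -> 2. State: Frank=2, Wendy=1
Event 3 (Frank -> Wendy, 1): Frank: 2 -> 1, Wendy: 1 -> 2. State: Frank=1, Wendy=2
Event 4 (Frank -> Wendy, 1): Frank: 1 -> 0, Wendy: 2 -> 3. State: Frank=0, Wendy=3
Event 5 (Wendy -2): Wendy: 3 -> 1. State: Frank=0, Wendy=1
Event 6 (Frank +2): Frank: 0 -> 2. State: Frank=2, Wendy=1
Event 7 (Wendy -1): Wendy: 1 -> 0. State: Frank=2, Wendy=0
Event 8 (Frank -2): Frank: 2 -> 0. State: Frank=0, Wendy=0
Event 9 (Wendy +1): Wendy: 0 -> 1. State: Frank=0, Wendy=1
Event 10 (Wendy -1): Wendy: 1 -> 0. State: Frank=0, Wendy=0
Event 11 (Frank +2): Frank: 0 -> 2. State: Frank=2, Wendy=0

Frank's final count: 2

Answer: 2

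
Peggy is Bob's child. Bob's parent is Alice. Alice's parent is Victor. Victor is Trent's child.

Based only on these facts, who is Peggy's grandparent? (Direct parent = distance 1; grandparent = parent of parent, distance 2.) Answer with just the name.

Answer: Alice

Derivation:
Reconstructing the parent chain from the given facts:
  Trent -> Victor -> Alice -> Bob -> Peggy
(each arrow means 'parent of the next')
Positions in the chain (0 = top):
  position of Trent: 0
  position of Victor: 1
  position of Alice: 2
  position of Bob: 3
  position of Peggy: 4

Peggy is at position 4; the grandparent is 2 steps up the chain, i.e. position 2: Alice.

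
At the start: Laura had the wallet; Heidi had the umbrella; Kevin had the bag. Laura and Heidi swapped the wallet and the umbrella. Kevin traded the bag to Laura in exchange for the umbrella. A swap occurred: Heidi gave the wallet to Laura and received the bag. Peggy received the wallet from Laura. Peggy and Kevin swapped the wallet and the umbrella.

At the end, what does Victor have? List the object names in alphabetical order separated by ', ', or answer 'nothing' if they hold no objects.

Tracking all object holders:
Start: wallet:Laura, umbrella:Heidi, bag:Kevin
Event 1 (swap wallet<->umbrella: now wallet:Heidi, umbrella:Laura). State: wallet:Heidi, umbrella:Laura, bag:Kevin
Event 2 (swap bag<->umbrella: now bag:Laura, umbrella:Kevin). State: wallet:Heidi, umbrella:Kevin, bag:Laura
Event 3 (swap wallet<->bag: now wallet:Laura, bag:Heidi). State: wallet:Laura, umbrella:Kevin, bag:Heidi
Event 4 (give wallet: Laura -> Peggy). State: wallet:Peggy, umbrella:Kevin, bag:Heidi
Event 5 (swap wallet<->umbrella: now wallet:Kevin, umbrella:Peggy). State: wallet:Kevin, umbrella:Peggy, bag:Heidi

Final state: wallet:Kevin, umbrella:Peggy, bag:Heidi
Victor holds: (nothing).

Answer: nothing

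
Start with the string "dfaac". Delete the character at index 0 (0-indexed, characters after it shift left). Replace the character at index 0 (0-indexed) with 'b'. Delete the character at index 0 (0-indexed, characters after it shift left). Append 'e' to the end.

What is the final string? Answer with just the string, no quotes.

Answer: aace

Derivation:
Applying each edit step by step:
Start: "dfaac"
Op 1 (delete idx 0 = 'd'): "dfaac" -> "faac"
Op 2 (replace idx 0: 'f' -> 'b'): "faac" -> "baac"
Op 3 (delete idx 0 = 'b'): "baac" -> "aac"
Op 4 (append 'e'): "aac" -> "aace"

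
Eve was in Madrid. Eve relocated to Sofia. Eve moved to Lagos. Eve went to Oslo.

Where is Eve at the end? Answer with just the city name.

Answer: Oslo

Derivation:
Tracking Eve's location:
Start: Eve is in Madrid.
After move 1: Madrid -> Sofia. Eve is in Sofia.
After move 2: Sofia -> Lagos. Eve is in Lagos.
After move 3: Lagos -> Oslo. Eve is in Oslo.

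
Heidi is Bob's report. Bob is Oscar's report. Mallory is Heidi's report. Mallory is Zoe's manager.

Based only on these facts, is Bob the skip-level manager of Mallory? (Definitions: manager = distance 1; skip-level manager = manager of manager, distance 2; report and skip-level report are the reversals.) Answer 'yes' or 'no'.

Answer: yes

Derivation:
Reconstructing the manager chain from the given facts:
  Oscar -> Bob -> Heidi -> Mallory -> Zoe
(each arrow means 'manager of the next')
Positions in the chain (0 = top):
  position of Oscar: 0
  position of Bob: 1
  position of Heidi: 2
  position of Mallory: 3
  position of Zoe: 4

Bob is at position 1, Mallory is at position 3; signed distance (j - i) = 2.
'skip-level manager' requires j - i = 2. Actual distance is 2, so the relation HOLDS.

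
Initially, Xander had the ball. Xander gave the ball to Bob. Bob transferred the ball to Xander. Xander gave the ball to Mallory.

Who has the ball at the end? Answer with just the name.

Tracking the ball through each event:
Start: Xander has the ball.
After event 1: Bob has the ball.
After event 2: Xander has the ball.
After event 3: Mallory has the ball.

Answer: Mallory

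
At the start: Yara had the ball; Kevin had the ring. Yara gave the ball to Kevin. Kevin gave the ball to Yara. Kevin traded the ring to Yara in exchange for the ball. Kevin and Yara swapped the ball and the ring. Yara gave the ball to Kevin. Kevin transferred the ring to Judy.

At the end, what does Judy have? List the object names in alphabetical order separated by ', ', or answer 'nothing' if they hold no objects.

Answer: ring

Derivation:
Tracking all object holders:
Start: ball:Yara, ring:Kevin
Event 1 (give ball: Yara -> Kevin). State: ball:Kevin, ring:Kevin
Event 2 (give ball: Kevin -> Yara). State: ball:Yara, ring:Kevin
Event 3 (swap ring<->ball: now ring:Yara, ball:Kevin). State: ball:Kevin, ring:Yara
Event 4 (swap ball<->ring: now ball:Yara, ring:Kevin). State: ball:Yara, ring:Kevin
Event 5 (give ball: Yara -> Kevin). State: ball:Kevin, ring:Kevin
Event 6 (give ring: Kevin -> Judy). State: ball:Kevin, ring:Judy

Final state: ball:Kevin, ring:Judy
Judy holds: ring.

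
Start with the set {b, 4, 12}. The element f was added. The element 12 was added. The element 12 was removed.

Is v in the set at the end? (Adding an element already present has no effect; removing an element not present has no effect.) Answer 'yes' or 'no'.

Tracking the set through each operation:
Start: {12, 4, b}
Event 1 (add f): added. Set: {12, 4, b, f}
Event 2 (add 12): already present, no change. Set: {12, 4, b, f}
Event 3 (remove 12): removed. Set: {4, b, f}

Final set: {4, b, f} (size 3)
v is NOT in the final set.

Answer: no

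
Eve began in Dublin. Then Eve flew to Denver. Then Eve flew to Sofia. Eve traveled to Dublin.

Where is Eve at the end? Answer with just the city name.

Answer: Dublin

Derivation:
Tracking Eve's location:
Start: Eve is in Dublin.
After move 1: Dublin -> Denver. Eve is in Denver.
After move 2: Denver -> Sofia. Eve is in Sofia.
After move 3: Sofia -> Dublin. Eve is in Dublin.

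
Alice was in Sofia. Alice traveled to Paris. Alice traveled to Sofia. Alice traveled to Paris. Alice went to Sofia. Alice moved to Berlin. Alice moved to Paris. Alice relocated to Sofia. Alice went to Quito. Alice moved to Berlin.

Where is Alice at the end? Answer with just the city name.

Answer: Berlin

Derivation:
Tracking Alice's location:
Start: Alice is in Sofia.
After move 1: Sofia -> Paris. Alice is in Paris.
After move 2: Paris -> Sofia. Alice is in Sofia.
After move 3: Sofia -> Paris. Alice is in Paris.
After move 4: Paris -> Sofia. Alice is in Sofia.
After move 5: Sofia -> Berlin. Alice is in Berlin.
After move 6: Berlin -> Paris. Alice is in Paris.
After move 7: Paris -> Sofia. Alice is in Sofia.
After move 8: Sofia -> Quito. Alice is in Quito.
After move 9: Quito -> Berlin. Alice is in Berlin.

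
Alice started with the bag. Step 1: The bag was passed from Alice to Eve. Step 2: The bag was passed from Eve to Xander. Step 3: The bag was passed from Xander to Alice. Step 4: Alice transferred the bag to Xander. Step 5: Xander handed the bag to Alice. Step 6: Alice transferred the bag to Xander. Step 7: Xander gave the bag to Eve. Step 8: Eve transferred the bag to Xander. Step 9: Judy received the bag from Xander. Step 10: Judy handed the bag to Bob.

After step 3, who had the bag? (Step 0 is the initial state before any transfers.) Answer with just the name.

Answer: Alice

Derivation:
Tracking the bag holder through step 3:
After step 0 (start): Alice
After step 1: Eve
After step 2: Xander
After step 3: Alice

At step 3, the holder is Alice.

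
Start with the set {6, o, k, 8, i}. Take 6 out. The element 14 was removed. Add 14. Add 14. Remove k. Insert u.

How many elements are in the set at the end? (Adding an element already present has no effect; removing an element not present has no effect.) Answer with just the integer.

Answer: 5

Derivation:
Tracking the set through each operation:
Start: {6, 8, i, k, o}
Event 1 (remove 6): removed. Set: {8, i, k, o}
Event 2 (remove 14): not present, no change. Set: {8, i, k, o}
Event 3 (add 14): added. Set: {14, 8, i, k, o}
Event 4 (add 14): already present, no change. Set: {14, 8, i, k, o}
Event 5 (remove k): removed. Set: {14, 8, i, o}
Event 6 (add u): added. Set: {14, 8, i, o, u}

Final set: {14, 8, i, o, u} (size 5)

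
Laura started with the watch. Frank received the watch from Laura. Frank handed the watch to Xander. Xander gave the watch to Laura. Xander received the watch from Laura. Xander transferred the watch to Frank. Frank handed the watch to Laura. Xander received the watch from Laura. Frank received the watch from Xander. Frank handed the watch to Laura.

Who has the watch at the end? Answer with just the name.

Answer: Laura

Derivation:
Tracking the watch through each event:
Start: Laura has the watch.
After event 1: Frank has the watch.
After event 2: Xander has the watch.
After event 3: Laura has the watch.
After event 4: Xander has the watch.
After event 5: Frank has the watch.
After event 6: Laura has the watch.
After event 7: Xander has the watch.
After event 8: Frank has the watch.
After event 9: Laura has the watch.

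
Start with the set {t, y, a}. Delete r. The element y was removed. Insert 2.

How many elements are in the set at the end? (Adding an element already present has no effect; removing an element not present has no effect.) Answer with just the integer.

Answer: 3

Derivation:
Tracking the set through each operation:
Start: {a, t, y}
Event 1 (remove r): not present, no change. Set: {a, t, y}
Event 2 (remove y): removed. Set: {a, t}
Event 3 (add 2): added. Set: {2, a, t}

Final set: {2, a, t} (size 3)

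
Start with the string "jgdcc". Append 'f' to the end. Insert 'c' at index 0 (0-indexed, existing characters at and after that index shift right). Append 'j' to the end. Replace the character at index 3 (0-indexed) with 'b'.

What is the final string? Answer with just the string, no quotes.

Applying each edit step by step:
Start: "jgdcc"
Op 1 (append 'f'): "jgdcc" -> "jgdccf"
Op 2 (insert 'c' at idx 0): "jgdccf" -> "cjgdccf"
Op 3 (append 'j'): "cjgdccf" -> "cjgdccfj"
Op 4 (replace idx 3: 'd' -> 'b'): "cjgdccfj" -> "cjgbccfj"

Answer: cjgbccfj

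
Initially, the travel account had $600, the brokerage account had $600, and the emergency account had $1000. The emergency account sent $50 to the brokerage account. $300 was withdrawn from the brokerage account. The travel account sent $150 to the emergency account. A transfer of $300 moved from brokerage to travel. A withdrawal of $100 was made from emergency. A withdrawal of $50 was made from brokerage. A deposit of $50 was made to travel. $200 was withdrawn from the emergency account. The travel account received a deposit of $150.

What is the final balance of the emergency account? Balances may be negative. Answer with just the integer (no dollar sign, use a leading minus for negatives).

Tracking account balances step by step:
Start: travel=600, brokerage=600, emergency=1000
Event 1 (transfer 50 emergency -> brokerage): emergency: 1000 - 50 = 950, brokerage: 600 + 50 = 650. Balances: travel=600, brokerage=650, emergency=950
Event 2 (withdraw 300 from brokerage): brokerage: 650 - 300 = 350. Balances: travel=600, brokerage=350, emergency=950
Event 3 (transfer 150 travel -> emergency): travel: 600 - 150 = 450, emergency: 950 + 150 = 1100. Balances: travel=450, brokerage=350, emergency=1100
Event 4 (transfer 300 brokerage -> travel): brokerage: 350 - 300 = 50, travel: 450 + 300 = 750. Balances: travel=750, brokerage=50, emergency=1100
Event 5 (withdraw 100 from emergency): emergency: 1100 - 100 = 1000. Balances: travel=750, brokerage=50, emergency=1000
Event 6 (withdraw 50 from brokerage): brokerage: 50 - 50 = 0. Balances: travel=750, brokerage=0, emergency=1000
Event 7 (deposit 50 to travel): travel: 750 + 50 = 800. Balances: travel=800, brokerage=0, emergency=1000
Event 8 (withdraw 200 from emergency): emergency: 1000 - 200 = 800. Balances: travel=800, brokerage=0, emergency=800
Event 9 (deposit 150 to travel): travel: 800 + 150 = 950. Balances: travel=950, brokerage=0, emergency=800

Final balance of emergency: 800

Answer: 800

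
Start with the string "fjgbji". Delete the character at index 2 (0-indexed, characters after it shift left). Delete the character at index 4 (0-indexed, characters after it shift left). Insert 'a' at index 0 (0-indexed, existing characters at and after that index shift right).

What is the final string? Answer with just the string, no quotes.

Applying each edit step by step:
Start: "fjgbji"
Op 1 (delete idx 2 = 'g'): "fjgbji" -> "fjbji"
Op 2 (delete idx 4 = 'i'): "fjbji" -> "fjbj"
Op 3 (insert 'a' at idx 0): "fjbj" -> "afjbj"

Answer: afjbj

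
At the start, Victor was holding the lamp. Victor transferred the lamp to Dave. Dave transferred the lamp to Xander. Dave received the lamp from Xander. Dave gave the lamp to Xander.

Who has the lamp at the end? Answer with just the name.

Answer: Xander

Derivation:
Tracking the lamp through each event:
Start: Victor has the lamp.
After event 1: Dave has the lamp.
After event 2: Xander has the lamp.
After event 3: Dave has the lamp.
After event 4: Xander has the lamp.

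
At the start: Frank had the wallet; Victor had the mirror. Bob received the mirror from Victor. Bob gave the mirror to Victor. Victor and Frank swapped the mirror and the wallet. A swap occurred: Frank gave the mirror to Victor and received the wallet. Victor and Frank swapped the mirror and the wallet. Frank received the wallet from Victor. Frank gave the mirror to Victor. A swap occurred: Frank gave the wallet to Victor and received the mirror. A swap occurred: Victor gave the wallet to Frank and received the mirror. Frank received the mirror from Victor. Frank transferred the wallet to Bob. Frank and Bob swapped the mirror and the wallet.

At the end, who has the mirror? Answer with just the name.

Answer: Bob

Derivation:
Tracking all object holders:
Start: wallet:Frank, mirror:Victor
Event 1 (give mirror: Victor -> Bob). State: wallet:Frank, mirror:Bob
Event 2 (give mirror: Bob -> Victor). State: wallet:Frank, mirror:Victor
Event 3 (swap mirror<->wallet: now mirror:Frank, wallet:Victor). State: wallet:Victor, mirror:Frank
Event 4 (swap mirror<->wallet: now mirror:Victor, wallet:Frank). State: wallet:Frank, mirror:Victor
Event 5 (swap mirror<->wallet: now mirror:Frank, wallet:Victor). State: wallet:Victor, mirror:Frank
Event 6 (give wallet: Victor -> Frank). State: wallet:Frank, mirror:Frank
Event 7 (give mirror: Frank -> Victor). State: wallet:Frank, mirror:Victor
Event 8 (swap wallet<->mirror: now wallet:Victor, mirror:Frank). State: wallet:Victor, mirror:Frank
Event 9 (swap wallet<->mirror: now wallet:Frank, mirror:Victor). State: wallet:Frank, mirror:Victor
Event 10 (give mirror: Victor -> Frank). State: wallet:Frank, mirror:Frank
Event 11 (give wallet: Frank -> Bob). State: wallet:Bob, mirror:Frank
Event 12 (swap mirror<->wallet: now mirror:Bob, wallet:Frank). State: wallet:Frank, mirror:Bob

Final state: wallet:Frank, mirror:Bob
The mirror is held by Bob.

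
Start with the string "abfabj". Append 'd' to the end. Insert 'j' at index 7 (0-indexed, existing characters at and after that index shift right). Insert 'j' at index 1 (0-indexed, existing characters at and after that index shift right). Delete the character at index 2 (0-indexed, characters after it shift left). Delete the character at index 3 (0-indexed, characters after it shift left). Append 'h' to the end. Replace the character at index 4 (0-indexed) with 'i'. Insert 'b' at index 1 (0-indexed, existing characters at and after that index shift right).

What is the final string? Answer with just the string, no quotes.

Applying each edit step by step:
Start: "abfabj"
Op 1 (append 'd'): "abfabj" -> "abfabjd"
Op 2 (insert 'j' at idx 7): "abfabjd" -> "abfabjdj"
Op 3 (insert 'j' at idx 1): "abfabjdj" -> "ajbfabjdj"
Op 4 (delete idx 2 = 'b'): "ajbfabjdj" -> "ajfabjdj"
Op 5 (delete idx 3 = 'a'): "ajfabjdj" -> "ajfbjdj"
Op 6 (append 'h'): "ajfbjdj" -> "ajfbjdjh"
Op 7 (replace idx 4: 'j' -> 'i'): "ajfbjdjh" -> "ajfbidjh"
Op 8 (insert 'b' at idx 1): "ajfbidjh" -> "abjfbidjh"

Answer: abjfbidjh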